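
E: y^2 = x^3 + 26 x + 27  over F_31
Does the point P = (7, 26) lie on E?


Check whether y^2 = x^3 + 26 x + 27 (mod 31) for (x, y) = (7, 26).
LHS: y^2 = 26^2 mod 31 = 25
RHS: x^3 + 26 x + 27 = 7^3 + 26*7 + 27 mod 31 = 25
LHS = RHS

Yes, on the curve


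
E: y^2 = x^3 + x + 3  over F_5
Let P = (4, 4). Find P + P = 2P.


Doubling: s = (3 x1^2 + a) / (2 y1)
s = (3*4^2 + 1) / (2*4) mod 5 = 3
x3 = s^2 - 2 x1 mod 5 = 3^2 - 2*4 = 1
y3 = s (x1 - x3) - y1 mod 5 = 3 * (4 - 1) - 4 = 0

2P = (1, 0)


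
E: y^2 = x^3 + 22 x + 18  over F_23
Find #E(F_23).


For each x in F_23, count y with y^2 = x^3 + 22 x + 18 mod 23:
  x = 0: RHS = 18, y in [8, 15]  -> 2 point(s)
  x = 1: RHS = 18, y in [8, 15]  -> 2 point(s)
  x = 2: RHS = 1, y in [1, 22]  -> 2 point(s)
  x = 4: RHS = 9, y in [3, 20]  -> 2 point(s)
  x = 5: RHS = 0, y in [0]  -> 1 point(s)
  x = 7: RHS = 9, y in [3, 20]  -> 2 point(s)
  x = 8: RHS = 16, y in [4, 19]  -> 2 point(s)
  x = 9: RHS = 2, y in [5, 18]  -> 2 point(s)
  x = 11: RHS = 4, y in [2, 21]  -> 2 point(s)
  x = 12: RHS = 9, y in [3, 20]  -> 2 point(s)
  x = 16: RHS = 4, y in [2, 21]  -> 2 point(s)
  x = 18: RHS = 13, y in [6, 17]  -> 2 point(s)
  x = 19: RHS = 4, y in [2, 21]  -> 2 point(s)
  x = 21: RHS = 12, y in [9, 14]  -> 2 point(s)
  x = 22: RHS = 18, y in [8, 15]  -> 2 point(s)
Affine points: 29. Add the point at infinity: total = 30.

#E(F_23) = 30


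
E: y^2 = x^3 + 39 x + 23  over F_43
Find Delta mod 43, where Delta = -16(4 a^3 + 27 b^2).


4 a^3 + 27 b^2 = 4*39^3 + 27*23^2 = 237276 + 14283 = 251559
Delta = -16 * (251559) = -4024944
Delta mod 43 = 28

Delta = 28 (mod 43)


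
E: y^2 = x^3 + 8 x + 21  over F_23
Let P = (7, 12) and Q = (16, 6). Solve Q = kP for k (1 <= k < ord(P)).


Enumerate multiples of P until we hit Q = (16, 6):
  1P = (7, 12)
  2P = (22, 9)
  3P = (6, 20)
  4P = (5, 18)
  5P = (20, 4)
  6P = (4, 18)
  7P = (16, 6)
Match found at i = 7.

k = 7


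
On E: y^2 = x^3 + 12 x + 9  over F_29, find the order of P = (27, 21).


Compute successive multiples of P until we hit O:
  1P = (27, 21)
  2P = (28, 24)
  3P = (12, 24)
  4P = (26, 2)
  5P = (18, 5)
  6P = (9, 11)
  7P = (13, 19)
  8P = (5, 7)
  ... (continuing to 39P)
  39P = O

ord(P) = 39


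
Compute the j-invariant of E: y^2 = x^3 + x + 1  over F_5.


Delta = -16(4 a^3 + 27 b^2) mod 5 = 4
-1728 * (4 a)^3 = -1728 * (4*1)^3 mod 5 = 3
j = 3 * 4^(-1) mod 5 = 2

j = 2 (mod 5)


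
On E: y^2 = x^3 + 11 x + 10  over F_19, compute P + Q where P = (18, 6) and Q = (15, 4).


P != Q, so use the chord formula.
s = (y2 - y1) / (x2 - x1) = (17) / (16) mod 19 = 7
x3 = s^2 - x1 - x2 mod 19 = 7^2 - 18 - 15 = 16
y3 = s (x1 - x3) - y1 mod 19 = 7 * (18 - 16) - 6 = 8

P + Q = (16, 8)


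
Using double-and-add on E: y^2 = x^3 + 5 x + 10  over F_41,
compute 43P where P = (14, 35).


k = 43 = 101011_2 (binary, LSB first: 110101)
Double-and-add from P = (14, 35):
  bit 0 = 1: acc = O + (14, 35) = (14, 35)
  bit 1 = 1: acc = (14, 35) + (38, 3) = (9, 13)
  bit 2 = 0: acc unchanged = (9, 13)
  bit 3 = 1: acc = (9, 13) + (27, 36) = (6, 25)
  bit 4 = 0: acc unchanged = (6, 25)
  bit 5 = 1: acc = (6, 25) + (5, 18) = (38, 38)

43P = (38, 38)


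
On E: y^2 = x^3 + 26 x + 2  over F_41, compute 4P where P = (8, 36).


k = 4 = 100_2 (binary, LSB first: 001)
Double-and-add from P = (8, 36):
  bit 0 = 0: acc unchanged = O
  bit 1 = 0: acc unchanged = O
  bit 2 = 1: acc = O + (16, 39) = (16, 39)

4P = (16, 39)


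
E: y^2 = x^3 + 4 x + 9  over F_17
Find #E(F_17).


For each x in F_17, count y with y^2 = x^3 + 4 x + 9 mod 17:
  x = 0: RHS = 9, y in [3, 14]  -> 2 point(s)
  x = 2: RHS = 8, y in [5, 12]  -> 2 point(s)
  x = 4: RHS = 4, y in [2, 15]  -> 2 point(s)
  x = 5: RHS = 1, y in [1, 16]  -> 2 point(s)
  x = 8: RHS = 9, y in [3, 14]  -> 2 point(s)
  x = 9: RHS = 9, y in [3, 14]  -> 2 point(s)
  x = 12: RHS = 0, y in [0]  -> 1 point(s)
  x = 14: RHS = 4, y in [2, 15]  -> 2 point(s)
  x = 16: RHS = 4, y in [2, 15]  -> 2 point(s)
Affine points: 17. Add the point at infinity: total = 18.

#E(F_17) = 18


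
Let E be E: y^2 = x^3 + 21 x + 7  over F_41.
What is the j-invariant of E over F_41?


Delta = -16(4 a^3 + 27 b^2) mod 41 = 21
-1728 * (4 a)^3 = -1728 * (4*21)^3 mod 41 = 34
j = 34 * 21^(-1) mod 41 = 27

j = 27 (mod 41)


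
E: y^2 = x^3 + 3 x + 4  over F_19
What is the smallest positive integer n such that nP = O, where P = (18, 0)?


Compute successive multiples of P until we hit O:
  1P = (18, 0)
  2P = O

ord(P) = 2


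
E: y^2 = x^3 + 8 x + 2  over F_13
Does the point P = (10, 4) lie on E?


Check whether y^2 = x^3 + 8 x + 2 (mod 13) for (x, y) = (10, 4).
LHS: y^2 = 4^2 mod 13 = 3
RHS: x^3 + 8 x + 2 = 10^3 + 8*10 + 2 mod 13 = 3
LHS = RHS

Yes, on the curve


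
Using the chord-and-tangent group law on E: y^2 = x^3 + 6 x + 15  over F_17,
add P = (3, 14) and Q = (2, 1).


P != Q, so use the chord formula.
s = (y2 - y1) / (x2 - x1) = (4) / (16) mod 17 = 13
x3 = s^2 - x1 - x2 mod 17 = 13^2 - 3 - 2 = 11
y3 = s (x1 - x3) - y1 mod 17 = 13 * (3 - 11) - 14 = 1

P + Q = (11, 1)


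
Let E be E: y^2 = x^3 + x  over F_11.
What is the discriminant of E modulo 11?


4 a^3 + 27 b^2 = 4*1^3 + 27*0^2 = 4 + 0 = 4
Delta = -16 * (4) = -64
Delta mod 11 = 2

Delta = 2 (mod 11)


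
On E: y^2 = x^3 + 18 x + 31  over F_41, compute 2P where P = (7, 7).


Doubling: s = (3 x1^2 + a) / (2 y1)
s = (3*7^2 + 18) / (2*7) mod 41 = 3
x3 = s^2 - 2 x1 mod 41 = 3^2 - 2*7 = 36
y3 = s (x1 - x3) - y1 mod 41 = 3 * (7 - 36) - 7 = 29

2P = (36, 29)


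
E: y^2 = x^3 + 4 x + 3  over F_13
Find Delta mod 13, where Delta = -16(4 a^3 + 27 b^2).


4 a^3 + 27 b^2 = 4*4^3 + 27*3^2 = 256 + 243 = 499
Delta = -16 * (499) = -7984
Delta mod 13 = 11

Delta = 11 (mod 13)


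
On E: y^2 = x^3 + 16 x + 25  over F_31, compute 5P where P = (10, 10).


k = 5 = 101_2 (binary, LSB first: 101)
Double-and-add from P = (10, 10):
  bit 0 = 1: acc = O + (10, 10) = (10, 10)
  bit 1 = 0: acc unchanged = (10, 10)
  bit 2 = 1: acc = (10, 10) + (22, 19) = (17, 8)

5P = (17, 8)


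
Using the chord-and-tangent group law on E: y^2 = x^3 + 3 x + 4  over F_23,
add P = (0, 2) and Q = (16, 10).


P != Q, so use the chord formula.
s = (y2 - y1) / (x2 - x1) = (8) / (16) mod 23 = 12
x3 = s^2 - x1 - x2 mod 23 = 12^2 - 0 - 16 = 13
y3 = s (x1 - x3) - y1 mod 23 = 12 * (0 - 13) - 2 = 3

P + Q = (13, 3)


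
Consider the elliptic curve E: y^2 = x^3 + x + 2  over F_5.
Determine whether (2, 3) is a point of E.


Check whether y^2 = x^3 + 1 x + 2 (mod 5) for (x, y) = (2, 3).
LHS: y^2 = 3^2 mod 5 = 4
RHS: x^3 + 1 x + 2 = 2^3 + 1*2 + 2 mod 5 = 2
LHS != RHS

No, not on the curve


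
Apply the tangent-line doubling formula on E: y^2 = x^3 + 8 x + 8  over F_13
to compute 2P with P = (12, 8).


Doubling: s = (3 x1^2 + a) / (2 y1)
s = (3*12^2 + 8) / (2*8) mod 13 = 8
x3 = s^2 - 2 x1 mod 13 = 8^2 - 2*12 = 1
y3 = s (x1 - x3) - y1 mod 13 = 8 * (12 - 1) - 8 = 2

2P = (1, 2)


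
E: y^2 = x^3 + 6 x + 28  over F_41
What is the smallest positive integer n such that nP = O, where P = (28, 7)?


Compute successive multiples of P until we hit O:
  1P = (28, 7)
  2P = (18, 8)
  3P = (11, 20)
  4P = (25, 10)
  5P = (30, 36)
  6P = (19, 21)
  7P = (3, 27)
  8P = (9, 27)
  ... (continuing to 34P)
  34P = O

ord(P) = 34


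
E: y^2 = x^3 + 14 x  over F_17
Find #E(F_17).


For each x in F_17, count y with y^2 = x^3 + 14 x + 0 mod 17:
  x = 0: RHS = 0, y in [0]  -> 1 point(s)
  x = 1: RHS = 15, y in [7, 10]  -> 2 point(s)
  x = 2: RHS = 2, y in [6, 11]  -> 2 point(s)
  x = 3: RHS = 1, y in [1, 16]  -> 2 point(s)
  x = 4: RHS = 1, y in [1, 16]  -> 2 point(s)
  x = 5: RHS = 8, y in [5, 12]  -> 2 point(s)
  x = 7: RHS = 16, y in [4, 13]  -> 2 point(s)
  x = 10: RHS = 1, y in [1, 16]  -> 2 point(s)
  x = 12: RHS = 9, y in [3, 14]  -> 2 point(s)
  x = 13: RHS = 16, y in [4, 13]  -> 2 point(s)
  x = 14: RHS = 16, y in [4, 13]  -> 2 point(s)
  x = 15: RHS = 15, y in [7, 10]  -> 2 point(s)
  x = 16: RHS = 2, y in [6, 11]  -> 2 point(s)
Affine points: 25. Add the point at infinity: total = 26.

#E(F_17) = 26


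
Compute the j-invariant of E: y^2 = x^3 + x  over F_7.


Delta = -16(4 a^3 + 27 b^2) mod 7 = 6
-1728 * (4 a)^3 = -1728 * (4*1)^3 mod 7 = 1
j = 1 * 6^(-1) mod 7 = 6

j = 6 (mod 7)


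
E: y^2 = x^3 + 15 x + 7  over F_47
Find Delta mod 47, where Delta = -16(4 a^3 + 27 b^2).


4 a^3 + 27 b^2 = 4*15^3 + 27*7^2 = 13500 + 1323 = 14823
Delta = -16 * (14823) = -237168
Delta mod 47 = 41

Delta = 41 (mod 47)


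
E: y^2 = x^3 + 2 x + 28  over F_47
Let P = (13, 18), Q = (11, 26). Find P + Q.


P != Q, so use the chord formula.
s = (y2 - y1) / (x2 - x1) = (8) / (45) mod 47 = 43
x3 = s^2 - x1 - x2 mod 47 = 43^2 - 13 - 11 = 39
y3 = s (x1 - x3) - y1 mod 47 = 43 * (13 - 39) - 18 = 39

P + Q = (39, 39)


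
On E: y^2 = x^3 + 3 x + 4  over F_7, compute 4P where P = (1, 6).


k = 4 = 100_2 (binary, LSB first: 001)
Double-and-add from P = (1, 6):
  bit 0 = 0: acc unchanged = O
  bit 1 = 0: acc unchanged = O
  bit 2 = 1: acc = O + (1, 1) = (1, 1)

4P = (1, 1)


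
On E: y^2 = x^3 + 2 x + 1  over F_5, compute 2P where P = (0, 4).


Doubling: s = (3 x1^2 + a) / (2 y1)
s = (3*0^2 + 2) / (2*4) mod 5 = 4
x3 = s^2 - 2 x1 mod 5 = 4^2 - 2*0 = 1
y3 = s (x1 - x3) - y1 mod 5 = 4 * (0 - 1) - 4 = 2

2P = (1, 2)


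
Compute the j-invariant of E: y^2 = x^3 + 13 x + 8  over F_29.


Delta = -16(4 a^3 + 27 b^2) mod 29 = 2
-1728 * (4 a)^3 = -1728 * (4*13)^3 mod 29 = 18
j = 18 * 2^(-1) mod 29 = 9

j = 9 (mod 29)


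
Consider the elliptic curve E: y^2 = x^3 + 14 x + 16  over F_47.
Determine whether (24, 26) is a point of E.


Check whether y^2 = x^3 + 14 x + 16 (mod 47) for (x, y) = (24, 26).
LHS: y^2 = 26^2 mod 47 = 18
RHS: x^3 + 14 x + 16 = 24^3 + 14*24 + 16 mod 47 = 29
LHS != RHS

No, not on the curve


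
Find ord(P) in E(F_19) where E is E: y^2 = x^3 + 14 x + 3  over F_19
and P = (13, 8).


Compute successive multiples of P until we hit O:
  1P = (13, 8)
  2P = (17, 9)
  3P = (14, 6)
  4P = (15, 15)
  5P = (8, 0)
  6P = (15, 4)
  7P = (14, 13)
  8P = (17, 10)
  ... (continuing to 10P)
  10P = O

ord(P) = 10


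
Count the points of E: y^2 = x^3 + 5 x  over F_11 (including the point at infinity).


For each x in F_11, count y with y^2 = x^3 + 5 x + 0 mod 11:
  x = 0: RHS = 0, y in [0]  -> 1 point(s)
  x = 3: RHS = 9, y in [3, 8]  -> 2 point(s)
  x = 6: RHS = 4, y in [2, 9]  -> 2 point(s)
  x = 7: RHS = 4, y in [2, 9]  -> 2 point(s)
  x = 9: RHS = 4, y in [2, 9]  -> 2 point(s)
  x = 10: RHS = 5, y in [4, 7]  -> 2 point(s)
Affine points: 11. Add the point at infinity: total = 12.

#E(F_11) = 12


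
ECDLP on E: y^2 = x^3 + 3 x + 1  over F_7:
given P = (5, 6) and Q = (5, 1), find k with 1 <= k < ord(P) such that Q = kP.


Enumerate multiples of P until we hit Q = (5, 1):
  1P = (5, 6)
  2P = (6, 5)
  3P = (4, 0)
  4P = (6, 2)
  5P = (5, 1)
Match found at i = 5.

k = 5


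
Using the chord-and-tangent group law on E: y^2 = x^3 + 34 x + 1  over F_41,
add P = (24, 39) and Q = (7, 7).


P != Q, so use the chord formula.
s = (y2 - y1) / (x2 - x1) = (9) / (24) mod 41 = 26
x3 = s^2 - x1 - x2 mod 41 = 26^2 - 24 - 7 = 30
y3 = s (x1 - x3) - y1 mod 41 = 26 * (24 - 30) - 39 = 10

P + Q = (30, 10)


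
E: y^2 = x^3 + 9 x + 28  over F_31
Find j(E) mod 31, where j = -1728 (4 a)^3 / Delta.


Delta = -16(4 a^3 + 27 b^2) mod 31 = 17
-1728 * (4 a)^3 = -1728 * (4*9)^3 mod 31 = 8
j = 8 * 17^(-1) mod 31 = 26

j = 26 (mod 31)


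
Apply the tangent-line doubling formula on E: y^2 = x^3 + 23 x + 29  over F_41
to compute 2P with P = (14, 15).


Doubling: s = (3 x1^2 + a) / (2 y1)
s = (3*14^2 + 23) / (2*15) mod 41 = 19
x3 = s^2 - 2 x1 mod 41 = 19^2 - 2*14 = 5
y3 = s (x1 - x3) - y1 mod 41 = 19 * (14 - 5) - 15 = 33

2P = (5, 33)


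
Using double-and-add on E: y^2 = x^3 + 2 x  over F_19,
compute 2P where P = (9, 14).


k = 2 = 10_2 (binary, LSB first: 01)
Double-and-add from P = (9, 14):
  bit 0 = 0: acc unchanged = O
  bit 1 = 1: acc = O + (17, 11) = (17, 11)

2P = (17, 11)


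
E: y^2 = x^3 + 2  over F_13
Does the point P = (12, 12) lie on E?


Check whether y^2 = x^3 + 0 x + 2 (mod 13) for (x, y) = (12, 12).
LHS: y^2 = 12^2 mod 13 = 1
RHS: x^3 + 0 x + 2 = 12^3 + 0*12 + 2 mod 13 = 1
LHS = RHS

Yes, on the curve


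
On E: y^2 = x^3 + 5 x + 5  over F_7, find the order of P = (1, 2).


Compute successive multiples of P until we hit O:
  1P = (1, 2)
  2P = (2, 3)
  3P = (5, 1)
  4P = (5, 6)
  5P = (2, 4)
  6P = (1, 5)
  7P = O

ord(P) = 7


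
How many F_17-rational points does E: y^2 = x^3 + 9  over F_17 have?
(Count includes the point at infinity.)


For each x in F_17, count y with y^2 = x^3 + 0 x + 9 mod 17:
  x = 0: RHS = 9, y in [3, 14]  -> 2 point(s)
  x = 2: RHS = 0, y in [0]  -> 1 point(s)
  x = 3: RHS = 2, y in [6, 11]  -> 2 point(s)
  x = 5: RHS = 15, y in [7, 10]  -> 2 point(s)
  x = 6: RHS = 4, y in [2, 15]  -> 2 point(s)
  x = 13: RHS = 13, y in [8, 9]  -> 2 point(s)
  x = 14: RHS = 16, y in [4, 13]  -> 2 point(s)
  x = 15: RHS = 1, y in [1, 16]  -> 2 point(s)
  x = 16: RHS = 8, y in [5, 12]  -> 2 point(s)
Affine points: 17. Add the point at infinity: total = 18.

#E(F_17) = 18


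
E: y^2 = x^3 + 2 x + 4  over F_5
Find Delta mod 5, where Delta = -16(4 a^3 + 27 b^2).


4 a^3 + 27 b^2 = 4*2^3 + 27*4^2 = 32 + 432 = 464
Delta = -16 * (464) = -7424
Delta mod 5 = 1

Delta = 1 (mod 5)


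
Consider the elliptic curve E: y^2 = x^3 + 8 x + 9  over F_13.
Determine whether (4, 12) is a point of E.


Check whether y^2 = x^3 + 8 x + 9 (mod 13) for (x, y) = (4, 12).
LHS: y^2 = 12^2 mod 13 = 1
RHS: x^3 + 8 x + 9 = 4^3 + 8*4 + 9 mod 13 = 1
LHS = RHS

Yes, on the curve


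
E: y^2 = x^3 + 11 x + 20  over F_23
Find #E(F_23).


For each x in F_23, count y with y^2 = x^3 + 11 x + 20 mod 23:
  x = 1: RHS = 9, y in [3, 20]  -> 2 point(s)
  x = 2: RHS = 4, y in [2, 21]  -> 2 point(s)
  x = 4: RHS = 13, y in [6, 17]  -> 2 point(s)
  x = 5: RHS = 16, y in [4, 19]  -> 2 point(s)
  x = 6: RHS = 3, y in [7, 16]  -> 2 point(s)
  x = 7: RHS = 3, y in [7, 16]  -> 2 point(s)
  x = 10: RHS = 3, y in [7, 16]  -> 2 point(s)
  x = 11: RHS = 0, y in [0]  -> 1 point(s)
  x = 15: RHS = 18, y in [8, 15]  -> 2 point(s)
  x = 18: RHS = 1, y in [1, 22]  -> 2 point(s)
  x = 19: RHS = 4, y in [2, 21]  -> 2 point(s)
  x = 20: RHS = 6, y in [11, 12]  -> 2 point(s)
  x = 21: RHS = 13, y in [6, 17]  -> 2 point(s)
  x = 22: RHS = 8, y in [10, 13]  -> 2 point(s)
Affine points: 27. Add the point at infinity: total = 28.

#E(F_23) = 28


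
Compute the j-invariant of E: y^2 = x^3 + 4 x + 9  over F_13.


Delta = -16(4 a^3 + 27 b^2) mod 13 = 3
-1728 * (4 a)^3 = -1728 * (4*4)^3 mod 13 = 1
j = 1 * 3^(-1) mod 13 = 9

j = 9 (mod 13)


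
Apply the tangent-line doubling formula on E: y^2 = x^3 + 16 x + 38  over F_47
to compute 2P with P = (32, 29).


Doubling: s = (3 x1^2 + a) / (2 y1)
s = (3*32^2 + 16) / (2*29) mod 47 = 3
x3 = s^2 - 2 x1 mod 47 = 3^2 - 2*32 = 39
y3 = s (x1 - x3) - y1 mod 47 = 3 * (32 - 39) - 29 = 44

2P = (39, 44)


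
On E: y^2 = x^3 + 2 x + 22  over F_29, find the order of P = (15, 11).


Compute successive multiples of P until we hit O:
  1P = (15, 11)
  2P = (4, 23)
  3P = (4, 6)
  4P = (15, 18)
  5P = O

ord(P) = 5


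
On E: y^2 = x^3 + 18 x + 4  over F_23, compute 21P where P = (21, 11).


k = 21 = 10101_2 (binary, LSB first: 10101)
Double-and-add from P = (21, 11):
  bit 0 = 1: acc = O + (21, 11) = (21, 11)
  bit 1 = 0: acc unchanged = (21, 11)
  bit 2 = 1: acc = (21, 11) + (4, 18) = (0, 2)
  bit 3 = 0: acc unchanged = (0, 2)
  bit 4 = 1: acc = (0, 2) + (17, 5) = (12, 4)

21P = (12, 4)


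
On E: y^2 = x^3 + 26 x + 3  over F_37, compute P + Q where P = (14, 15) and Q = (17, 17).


P != Q, so use the chord formula.
s = (y2 - y1) / (x2 - x1) = (2) / (3) mod 37 = 13
x3 = s^2 - x1 - x2 mod 37 = 13^2 - 14 - 17 = 27
y3 = s (x1 - x3) - y1 mod 37 = 13 * (14 - 27) - 15 = 1

P + Q = (27, 1)


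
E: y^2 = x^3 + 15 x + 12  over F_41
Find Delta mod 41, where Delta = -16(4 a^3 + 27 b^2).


4 a^3 + 27 b^2 = 4*15^3 + 27*12^2 = 13500 + 3888 = 17388
Delta = -16 * (17388) = -278208
Delta mod 41 = 18

Delta = 18 (mod 41)


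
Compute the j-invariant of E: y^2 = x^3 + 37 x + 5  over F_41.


Delta = -16(4 a^3 + 27 b^2) mod 41 = 20
-1728 * (4 a)^3 = -1728 * (4*37)^3 mod 41 = 17
j = 17 * 20^(-1) mod 41 = 7

j = 7 (mod 41)


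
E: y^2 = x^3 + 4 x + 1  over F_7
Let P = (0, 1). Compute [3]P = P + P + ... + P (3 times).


k = 3 = 11_2 (binary, LSB first: 11)
Double-and-add from P = (0, 1):
  bit 0 = 1: acc = O + (0, 1) = (0, 1)
  bit 1 = 1: acc = (0, 1) + (4, 5) = (4, 2)

3P = (4, 2)


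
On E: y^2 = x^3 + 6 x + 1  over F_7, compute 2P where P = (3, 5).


Doubling: s = (3 x1^2 + a) / (2 y1)
s = (3*3^2 + 6) / (2*5) mod 7 = 4
x3 = s^2 - 2 x1 mod 7 = 4^2 - 2*3 = 3
y3 = s (x1 - x3) - y1 mod 7 = 4 * (3 - 3) - 5 = 2

2P = (3, 2)


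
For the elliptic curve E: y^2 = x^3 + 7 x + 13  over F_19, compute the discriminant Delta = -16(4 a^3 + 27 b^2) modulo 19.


4 a^3 + 27 b^2 = 4*7^3 + 27*13^2 = 1372 + 4563 = 5935
Delta = -16 * (5935) = -94960
Delta mod 19 = 2

Delta = 2 (mod 19)


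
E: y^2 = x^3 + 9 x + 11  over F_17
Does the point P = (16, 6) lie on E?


Check whether y^2 = x^3 + 9 x + 11 (mod 17) for (x, y) = (16, 6).
LHS: y^2 = 6^2 mod 17 = 2
RHS: x^3 + 9 x + 11 = 16^3 + 9*16 + 11 mod 17 = 1
LHS != RHS

No, not on the curve


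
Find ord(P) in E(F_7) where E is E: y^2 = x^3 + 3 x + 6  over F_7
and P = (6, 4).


Compute successive multiples of P until we hit O:
  1P = (6, 4)
  2P = (3, 0)
  3P = (6, 3)
  4P = O

ord(P) = 4


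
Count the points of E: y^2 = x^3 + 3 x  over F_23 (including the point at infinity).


For each x in F_23, count y with y^2 = x^3 + 3 x + 0 mod 23:
  x = 0: RHS = 0, y in [0]  -> 1 point(s)
  x = 1: RHS = 4, y in [2, 21]  -> 2 point(s)
  x = 3: RHS = 13, y in [6, 17]  -> 2 point(s)
  x = 5: RHS = 2, y in [5, 18]  -> 2 point(s)
  x = 6: RHS = 4, y in [2, 21]  -> 2 point(s)
  x = 10: RHS = 18, y in [8, 15]  -> 2 point(s)
  x = 12: RHS = 16, y in [4, 19]  -> 2 point(s)
  x = 14: RHS = 3, y in [7, 16]  -> 2 point(s)
  x = 15: RHS = 16, y in [4, 19]  -> 2 point(s)
  x = 16: RHS = 4, y in [2, 21]  -> 2 point(s)
  x = 19: RHS = 16, y in [4, 19]  -> 2 point(s)
  x = 21: RHS = 9, y in [3, 20]  -> 2 point(s)
Affine points: 23. Add the point at infinity: total = 24.

#E(F_23) = 24


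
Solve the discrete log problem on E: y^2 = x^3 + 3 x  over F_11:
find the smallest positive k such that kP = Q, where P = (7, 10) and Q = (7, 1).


Enumerate multiples of P until we hit Q = (7, 1):
  1P = (7, 10)
  2P = (1, 2)
  3P = (6, 6)
  4P = (3, 6)
  5P = (2, 6)
  6P = (0, 0)
  7P = (2, 5)
  8P = (3, 5)
  9P = (6, 5)
  10P = (1, 9)
  11P = (7, 1)
Match found at i = 11.

k = 11


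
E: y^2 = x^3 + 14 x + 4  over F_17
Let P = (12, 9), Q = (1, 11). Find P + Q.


P != Q, so use the chord formula.
s = (y2 - y1) / (x2 - x1) = (2) / (6) mod 17 = 6
x3 = s^2 - x1 - x2 mod 17 = 6^2 - 12 - 1 = 6
y3 = s (x1 - x3) - y1 mod 17 = 6 * (12 - 6) - 9 = 10

P + Q = (6, 10)


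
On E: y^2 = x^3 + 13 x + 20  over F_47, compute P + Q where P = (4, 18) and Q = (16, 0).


P != Q, so use the chord formula.
s = (y2 - y1) / (x2 - x1) = (29) / (12) mod 47 = 22
x3 = s^2 - x1 - x2 mod 47 = 22^2 - 4 - 16 = 41
y3 = s (x1 - x3) - y1 mod 47 = 22 * (4 - 41) - 18 = 14

P + Q = (41, 14)


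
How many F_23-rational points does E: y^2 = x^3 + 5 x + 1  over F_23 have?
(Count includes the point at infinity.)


For each x in F_23, count y with y^2 = x^3 + 5 x + 1 mod 23:
  x = 0: RHS = 1, y in [1, 22]  -> 2 point(s)
  x = 4: RHS = 16, y in [4, 19]  -> 2 point(s)
  x = 5: RHS = 13, y in [6, 17]  -> 2 point(s)
  x = 8: RHS = 1, y in [1, 22]  -> 2 point(s)
  x = 9: RHS = 16, y in [4, 19]  -> 2 point(s)
  x = 10: RHS = 16, y in [4, 19]  -> 2 point(s)
  x = 12: RHS = 18, y in [8, 15]  -> 2 point(s)
  x = 13: RHS = 9, y in [3, 20]  -> 2 point(s)
  x = 14: RHS = 9, y in [3, 20]  -> 2 point(s)
  x = 15: RHS = 1, y in [1, 22]  -> 2 point(s)
  x = 17: RHS = 8, y in [10, 13]  -> 2 point(s)
  x = 18: RHS = 12, y in [9, 14]  -> 2 point(s)
  x = 19: RHS = 9, y in [3, 20]  -> 2 point(s)
  x = 21: RHS = 6, y in [11, 12]  -> 2 point(s)
  x = 22: RHS = 18, y in [8, 15]  -> 2 point(s)
Affine points: 30. Add the point at infinity: total = 31.

#E(F_23) = 31


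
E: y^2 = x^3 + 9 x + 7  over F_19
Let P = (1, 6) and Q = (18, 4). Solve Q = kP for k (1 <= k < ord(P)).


Enumerate multiples of P until we hit Q = (18, 4):
  1P = (1, 6)
  2P = (18, 15)
  3P = (6, 7)
  4P = (9, 0)
  5P = (6, 12)
  6P = (18, 4)
Match found at i = 6.

k = 6


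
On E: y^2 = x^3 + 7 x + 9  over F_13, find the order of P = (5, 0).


Compute successive multiples of P until we hit O:
  1P = (5, 0)
  2P = O

ord(P) = 2


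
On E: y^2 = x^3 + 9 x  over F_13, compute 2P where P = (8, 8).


k = 2 = 10_2 (binary, LSB first: 01)
Double-and-add from P = (8, 8):
  bit 0 = 0: acc unchanged = O
  bit 1 = 1: acc = O + (1, 6) = (1, 6)

2P = (1, 6)


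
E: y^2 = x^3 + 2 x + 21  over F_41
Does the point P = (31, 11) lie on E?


Check whether y^2 = x^3 + 2 x + 21 (mod 41) for (x, y) = (31, 11).
LHS: y^2 = 11^2 mod 41 = 39
RHS: x^3 + 2 x + 21 = 31^3 + 2*31 + 21 mod 41 = 26
LHS != RHS

No, not on the curve


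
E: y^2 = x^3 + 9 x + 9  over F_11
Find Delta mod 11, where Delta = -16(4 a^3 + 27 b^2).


4 a^3 + 27 b^2 = 4*9^3 + 27*9^2 = 2916 + 2187 = 5103
Delta = -16 * (5103) = -81648
Delta mod 11 = 5

Delta = 5 (mod 11)


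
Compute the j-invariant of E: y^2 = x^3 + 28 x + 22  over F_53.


Delta = -16(4 a^3 + 27 b^2) mod 53 = 46
-1728 * (4 a)^3 = -1728 * (4*28)^3 mod 53 = 31
j = 31 * 46^(-1) mod 53 = 41

j = 41 (mod 53)


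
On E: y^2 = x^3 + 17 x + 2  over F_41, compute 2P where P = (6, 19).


Doubling: s = (3 x1^2 + a) / (2 y1)
s = (3*6^2 + 17) / (2*19) mod 41 = 13
x3 = s^2 - 2 x1 mod 41 = 13^2 - 2*6 = 34
y3 = s (x1 - x3) - y1 mod 41 = 13 * (6 - 34) - 19 = 27

2P = (34, 27)


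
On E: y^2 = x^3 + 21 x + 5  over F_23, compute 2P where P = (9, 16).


Doubling: s = (3 x1^2 + a) / (2 y1)
s = (3*9^2 + 21) / (2*16) mod 23 = 14
x3 = s^2 - 2 x1 mod 23 = 14^2 - 2*9 = 17
y3 = s (x1 - x3) - y1 mod 23 = 14 * (9 - 17) - 16 = 10

2P = (17, 10)


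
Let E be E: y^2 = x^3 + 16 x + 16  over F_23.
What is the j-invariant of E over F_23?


Delta = -16(4 a^3 + 27 b^2) mod 23 = 2
-1728 * (4 a)^3 = -1728 * (4*16)^3 mod 23 = 7
j = 7 * 2^(-1) mod 23 = 15

j = 15 (mod 23)


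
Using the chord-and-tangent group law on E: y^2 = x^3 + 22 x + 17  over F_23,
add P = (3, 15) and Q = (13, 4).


P != Q, so use the chord formula.
s = (y2 - y1) / (x2 - x1) = (12) / (10) mod 23 = 15
x3 = s^2 - x1 - x2 mod 23 = 15^2 - 3 - 13 = 2
y3 = s (x1 - x3) - y1 mod 23 = 15 * (3 - 2) - 15 = 0

P + Q = (2, 0)


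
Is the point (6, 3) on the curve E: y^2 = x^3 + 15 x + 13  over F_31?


Check whether y^2 = x^3 + 15 x + 13 (mod 31) for (x, y) = (6, 3).
LHS: y^2 = 3^2 mod 31 = 9
RHS: x^3 + 15 x + 13 = 6^3 + 15*6 + 13 mod 31 = 9
LHS = RHS

Yes, on the curve


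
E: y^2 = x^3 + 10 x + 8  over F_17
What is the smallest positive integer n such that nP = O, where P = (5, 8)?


Compute successive multiples of P until we hit O:
  1P = (5, 8)
  2P = (7, 9)
  3P = (1, 11)
  4P = (2, 11)
  5P = (11, 15)
  6P = (0, 12)
  7P = (14, 6)
  8P = (14, 11)
  ... (continuing to 15P)
  15P = O

ord(P) = 15


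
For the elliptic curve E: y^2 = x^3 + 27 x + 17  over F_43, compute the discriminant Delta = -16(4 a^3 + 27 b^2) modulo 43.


4 a^3 + 27 b^2 = 4*27^3 + 27*17^2 = 78732 + 7803 = 86535
Delta = -16 * (86535) = -1384560
Delta mod 43 = 40

Delta = 40 (mod 43)


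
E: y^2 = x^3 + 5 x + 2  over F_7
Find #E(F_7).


For each x in F_7, count y with y^2 = x^3 + 5 x + 2 mod 7:
  x = 0: RHS = 2, y in [3, 4]  -> 2 point(s)
  x = 1: RHS = 1, y in [1, 6]  -> 2 point(s)
  x = 3: RHS = 2, y in [3, 4]  -> 2 point(s)
  x = 4: RHS = 2, y in [3, 4]  -> 2 point(s)
Affine points: 8. Add the point at infinity: total = 9.

#E(F_7) = 9


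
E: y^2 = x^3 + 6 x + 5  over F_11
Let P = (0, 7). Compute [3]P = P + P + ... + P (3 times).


k = 3 = 11_2 (binary, LSB first: 11)
Double-and-add from P = (0, 7):
  bit 0 = 1: acc = O + (0, 7) = (0, 7)
  bit 1 = 1: acc = (0, 7) + (4, 7) = (7, 4)

3P = (7, 4)


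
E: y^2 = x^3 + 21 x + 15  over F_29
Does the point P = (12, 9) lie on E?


Check whether y^2 = x^3 + 21 x + 15 (mod 29) for (x, y) = (12, 9).
LHS: y^2 = 9^2 mod 29 = 23
RHS: x^3 + 21 x + 15 = 12^3 + 21*12 + 15 mod 29 = 23
LHS = RHS

Yes, on the curve


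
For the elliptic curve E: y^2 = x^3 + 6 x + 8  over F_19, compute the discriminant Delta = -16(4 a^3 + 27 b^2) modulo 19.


4 a^3 + 27 b^2 = 4*6^3 + 27*8^2 = 864 + 1728 = 2592
Delta = -16 * (2592) = -41472
Delta mod 19 = 5

Delta = 5 (mod 19)


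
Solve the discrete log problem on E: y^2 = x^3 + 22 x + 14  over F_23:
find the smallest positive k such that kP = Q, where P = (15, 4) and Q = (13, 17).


Enumerate multiples of P until we hit Q = (13, 17):
  1P = (15, 4)
  2P = (20, 6)
  3P = (13, 6)
  4P = (19, 0)
  5P = (13, 17)
Match found at i = 5.

k = 5


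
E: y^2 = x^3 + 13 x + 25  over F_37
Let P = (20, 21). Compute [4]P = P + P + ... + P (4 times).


k = 4 = 100_2 (binary, LSB first: 001)
Double-and-add from P = (20, 21):
  bit 0 = 0: acc unchanged = O
  bit 1 = 0: acc unchanged = O
  bit 2 = 1: acc = O + (19, 8) = (19, 8)

4P = (19, 8)


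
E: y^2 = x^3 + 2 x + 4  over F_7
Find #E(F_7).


For each x in F_7, count y with y^2 = x^3 + 2 x + 4 mod 7:
  x = 0: RHS = 4, y in [2, 5]  -> 2 point(s)
  x = 1: RHS = 0, y in [0]  -> 1 point(s)
  x = 2: RHS = 2, y in [3, 4]  -> 2 point(s)
  x = 3: RHS = 2, y in [3, 4]  -> 2 point(s)
  x = 6: RHS = 1, y in [1, 6]  -> 2 point(s)
Affine points: 9. Add the point at infinity: total = 10.

#E(F_7) = 10


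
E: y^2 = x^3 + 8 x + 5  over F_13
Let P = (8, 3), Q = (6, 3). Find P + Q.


P != Q, so use the chord formula.
s = (y2 - y1) / (x2 - x1) = (0) / (11) mod 13 = 0
x3 = s^2 - x1 - x2 mod 13 = 0^2 - 8 - 6 = 12
y3 = s (x1 - x3) - y1 mod 13 = 0 * (8 - 12) - 3 = 10

P + Q = (12, 10)


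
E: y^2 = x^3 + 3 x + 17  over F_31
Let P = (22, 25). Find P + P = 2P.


Doubling: s = (3 x1^2 + a) / (2 y1)
s = (3*22^2 + 3) / (2*25) mod 31 = 26
x3 = s^2 - 2 x1 mod 31 = 26^2 - 2*22 = 12
y3 = s (x1 - x3) - y1 mod 31 = 26 * (22 - 12) - 25 = 18

2P = (12, 18)


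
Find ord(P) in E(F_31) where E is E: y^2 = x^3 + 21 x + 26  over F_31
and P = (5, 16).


Compute successive multiples of P until we hit O:
  1P = (5, 16)
  2P = (30, 2)
  3P = (29, 21)
  4P = (7, 12)
  5P = (23, 20)
  6P = (13, 27)
  7P = (27, 8)
  8P = (4, 9)
  ... (continuing to 37P)
  37P = O

ord(P) = 37


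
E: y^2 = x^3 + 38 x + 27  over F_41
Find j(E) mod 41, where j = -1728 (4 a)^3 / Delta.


Delta = -16(4 a^3 + 27 b^2) mod 41 = 40
-1728 * (4 a)^3 = -1728 * (4*38)^3 mod 41 = 36
j = 36 * 40^(-1) mod 41 = 5

j = 5 (mod 41)


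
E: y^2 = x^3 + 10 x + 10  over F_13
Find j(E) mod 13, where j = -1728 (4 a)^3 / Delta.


Delta = -16(4 a^3 + 27 b^2) mod 13 = 11
-1728 * (4 a)^3 = -1728 * (4*10)^3 mod 13 = 1
j = 1 * 11^(-1) mod 13 = 6

j = 6 (mod 13)


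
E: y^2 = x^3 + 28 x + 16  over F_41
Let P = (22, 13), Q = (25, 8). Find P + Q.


P != Q, so use the chord formula.
s = (y2 - y1) / (x2 - x1) = (36) / (3) mod 41 = 12
x3 = s^2 - x1 - x2 mod 41 = 12^2 - 22 - 25 = 15
y3 = s (x1 - x3) - y1 mod 41 = 12 * (22 - 15) - 13 = 30

P + Q = (15, 30)


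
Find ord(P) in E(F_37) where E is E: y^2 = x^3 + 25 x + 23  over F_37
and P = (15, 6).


Compute successive multiples of P until we hit O:
  1P = (15, 6)
  2P = (14, 3)
  3P = (17, 25)
  4P = (12, 4)
  5P = (31, 8)
  6P = (2, 28)
  7P = (36, 21)
  8P = (22, 26)
  ... (continuing to 28P)
  28P = O

ord(P) = 28


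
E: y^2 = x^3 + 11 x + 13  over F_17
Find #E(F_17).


For each x in F_17, count y with y^2 = x^3 + 11 x + 13 mod 17:
  x = 0: RHS = 13, y in [8, 9]  -> 2 point(s)
  x = 1: RHS = 8, y in [5, 12]  -> 2 point(s)
  x = 2: RHS = 9, y in [3, 14]  -> 2 point(s)
  x = 4: RHS = 2, y in [6, 11]  -> 2 point(s)
  x = 7: RHS = 8, y in [5, 12]  -> 2 point(s)
  x = 8: RHS = 1, y in [1, 16]  -> 2 point(s)
  x = 9: RHS = 8, y in [5, 12]  -> 2 point(s)
  x = 10: RHS = 1, y in [1, 16]  -> 2 point(s)
  x = 14: RHS = 4, y in [2, 15]  -> 2 point(s)
  x = 15: RHS = 0, y in [0]  -> 1 point(s)
  x = 16: RHS = 1, y in [1, 16]  -> 2 point(s)
Affine points: 21. Add the point at infinity: total = 22.

#E(F_17) = 22


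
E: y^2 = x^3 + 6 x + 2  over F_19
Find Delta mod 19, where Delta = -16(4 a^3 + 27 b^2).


4 a^3 + 27 b^2 = 4*6^3 + 27*2^2 = 864 + 108 = 972
Delta = -16 * (972) = -15552
Delta mod 19 = 9

Delta = 9 (mod 19)


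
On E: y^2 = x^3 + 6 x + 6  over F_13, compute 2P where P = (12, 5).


Doubling: s = (3 x1^2 + a) / (2 y1)
s = (3*12^2 + 6) / (2*5) mod 13 = 10
x3 = s^2 - 2 x1 mod 13 = 10^2 - 2*12 = 11
y3 = s (x1 - x3) - y1 mod 13 = 10 * (12 - 11) - 5 = 5

2P = (11, 5)


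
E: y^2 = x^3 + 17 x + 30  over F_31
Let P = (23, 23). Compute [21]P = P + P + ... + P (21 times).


k = 21 = 10101_2 (binary, LSB first: 10101)
Double-and-add from P = (23, 23):
  bit 0 = 1: acc = O + (23, 23) = (23, 23)
  bit 1 = 0: acc unchanged = (23, 23)
  bit 2 = 1: acc = (23, 23) + (28, 18) = (12, 28)
  bit 3 = 0: acc unchanged = (12, 28)
  bit 4 = 1: acc = (12, 28) + (22, 4) = (4, 21)

21P = (4, 21)


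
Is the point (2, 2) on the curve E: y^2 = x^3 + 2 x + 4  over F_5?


Check whether y^2 = x^3 + 2 x + 4 (mod 5) for (x, y) = (2, 2).
LHS: y^2 = 2^2 mod 5 = 4
RHS: x^3 + 2 x + 4 = 2^3 + 2*2 + 4 mod 5 = 1
LHS != RHS

No, not on the curve


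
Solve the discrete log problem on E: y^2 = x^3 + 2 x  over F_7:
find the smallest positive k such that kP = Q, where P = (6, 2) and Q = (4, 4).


Enumerate multiples of P until we hit Q = (4, 4):
  1P = (6, 2)
  2P = (4, 4)
Match found at i = 2.

k = 2


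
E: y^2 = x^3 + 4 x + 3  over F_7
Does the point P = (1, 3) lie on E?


Check whether y^2 = x^3 + 4 x + 3 (mod 7) for (x, y) = (1, 3).
LHS: y^2 = 3^2 mod 7 = 2
RHS: x^3 + 4 x + 3 = 1^3 + 4*1 + 3 mod 7 = 1
LHS != RHS

No, not on the curve


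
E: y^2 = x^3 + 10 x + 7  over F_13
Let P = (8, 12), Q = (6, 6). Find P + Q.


P != Q, so use the chord formula.
s = (y2 - y1) / (x2 - x1) = (7) / (11) mod 13 = 3
x3 = s^2 - x1 - x2 mod 13 = 3^2 - 8 - 6 = 8
y3 = s (x1 - x3) - y1 mod 13 = 3 * (8 - 8) - 12 = 1

P + Q = (8, 1)


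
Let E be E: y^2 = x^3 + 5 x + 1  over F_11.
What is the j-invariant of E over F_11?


Delta = -16(4 a^3 + 27 b^2) mod 11 = 5
-1728 * (4 a)^3 = -1728 * (4*5)^3 mod 11 = 8
j = 8 * 5^(-1) mod 11 = 6

j = 6 (mod 11)


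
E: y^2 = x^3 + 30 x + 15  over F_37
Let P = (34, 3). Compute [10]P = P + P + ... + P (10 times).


k = 10 = 1010_2 (binary, LSB first: 0101)
Double-and-add from P = (34, 3):
  bit 0 = 0: acc unchanged = O
  bit 1 = 1: acc = O + (13, 30) = (13, 30)
  bit 2 = 0: acc unchanged = (13, 30)
  bit 3 = 1: acc = (13, 30) + (23, 25) = (29, 15)

10P = (29, 15)


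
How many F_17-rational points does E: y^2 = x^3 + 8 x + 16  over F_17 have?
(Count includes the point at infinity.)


For each x in F_17, count y with y^2 = x^3 + 8 x + 16 mod 17:
  x = 0: RHS = 16, y in [4, 13]  -> 2 point(s)
  x = 1: RHS = 8, y in [5, 12]  -> 2 point(s)
  x = 3: RHS = 16, y in [4, 13]  -> 2 point(s)
  x = 6: RHS = 8, y in [5, 12]  -> 2 point(s)
  x = 9: RHS = 1, y in [1, 16]  -> 2 point(s)
  x = 10: RHS = 8, y in [5, 12]  -> 2 point(s)
  x = 12: RHS = 4, y in [2, 15]  -> 2 point(s)
  x = 14: RHS = 16, y in [4, 13]  -> 2 point(s)
  x = 15: RHS = 9, y in [3, 14]  -> 2 point(s)
Affine points: 18. Add the point at infinity: total = 19.

#E(F_17) = 19


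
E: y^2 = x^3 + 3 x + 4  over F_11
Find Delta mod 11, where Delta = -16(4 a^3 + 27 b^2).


4 a^3 + 27 b^2 = 4*3^3 + 27*4^2 = 108 + 432 = 540
Delta = -16 * (540) = -8640
Delta mod 11 = 6

Delta = 6 (mod 11)


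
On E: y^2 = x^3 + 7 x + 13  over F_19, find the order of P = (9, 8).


Compute successive multiples of P until we hit O:
  1P = (9, 8)
  2P = (2, 4)
  3P = (6, 10)
  4P = (15, 15)
  5P = (18, 10)
  6P = (8, 7)
  7P = (3, 17)
  8P = (14, 9)
  ... (continuing to 22P)
  22P = O

ord(P) = 22


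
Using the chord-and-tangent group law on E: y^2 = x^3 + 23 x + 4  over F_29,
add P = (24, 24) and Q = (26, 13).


P != Q, so use the chord formula.
s = (y2 - y1) / (x2 - x1) = (18) / (2) mod 29 = 9
x3 = s^2 - x1 - x2 mod 29 = 9^2 - 24 - 26 = 2
y3 = s (x1 - x3) - y1 mod 29 = 9 * (24 - 2) - 24 = 0

P + Q = (2, 0)


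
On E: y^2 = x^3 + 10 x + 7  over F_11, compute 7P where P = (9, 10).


k = 7 = 111_2 (binary, LSB first: 111)
Double-and-add from P = (9, 10):
  bit 0 = 1: acc = O + (9, 10) = (9, 10)
  bit 1 = 1: acc = (9, 10) + (4, 1) = (3, 3)
  bit 2 = 1: acc = (3, 3) + (8, 4) = (4, 10)

7P = (4, 10)


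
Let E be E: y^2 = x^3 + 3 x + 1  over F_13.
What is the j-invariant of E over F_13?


Delta = -16(4 a^3 + 27 b^2) mod 13 = 11
-1728 * (4 a)^3 = -1728 * (4*3)^3 mod 13 = 12
j = 12 * 11^(-1) mod 13 = 7

j = 7 (mod 13)


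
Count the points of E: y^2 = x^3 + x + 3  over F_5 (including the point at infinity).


For each x in F_5, count y with y^2 = x^3 + 1 x + 3 mod 5:
  x = 1: RHS = 0, y in [0]  -> 1 point(s)
  x = 4: RHS = 1, y in [1, 4]  -> 2 point(s)
Affine points: 3. Add the point at infinity: total = 4.

#E(F_5) = 4


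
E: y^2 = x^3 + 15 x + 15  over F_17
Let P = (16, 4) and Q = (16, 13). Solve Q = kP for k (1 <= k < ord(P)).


Enumerate multiples of P until we hit Q = (16, 13):
  1P = (16, 4)
  2P = (6, 10)
  3P = (11, 10)
  4P = (3, 11)
  5P = (0, 7)
  6P = (10, 14)
  7P = (7, 15)
  8P = (2, 11)
  9P = (12, 11)
  10P = (8, 16)
  11P = (8, 1)
  12P = (12, 6)
  13P = (2, 6)
  14P = (7, 2)
  15P = (10, 3)
  16P = (0, 10)
  17P = (3, 6)
  18P = (11, 7)
  19P = (6, 7)
  20P = (16, 13)
Match found at i = 20.

k = 20


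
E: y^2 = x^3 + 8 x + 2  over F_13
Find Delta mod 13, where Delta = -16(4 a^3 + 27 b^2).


4 a^3 + 27 b^2 = 4*8^3 + 27*2^2 = 2048 + 108 = 2156
Delta = -16 * (2156) = -34496
Delta mod 13 = 6

Delta = 6 (mod 13)


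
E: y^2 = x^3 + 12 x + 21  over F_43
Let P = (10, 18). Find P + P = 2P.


Doubling: s = (3 x1^2 + a) / (2 y1)
s = (3*10^2 + 12) / (2*18) mod 43 = 23
x3 = s^2 - 2 x1 mod 43 = 23^2 - 2*10 = 36
y3 = s (x1 - x3) - y1 mod 43 = 23 * (10 - 36) - 18 = 29

2P = (36, 29)


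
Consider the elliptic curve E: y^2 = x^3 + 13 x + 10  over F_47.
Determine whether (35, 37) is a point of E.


Check whether y^2 = x^3 + 13 x + 10 (mod 47) for (x, y) = (35, 37).
LHS: y^2 = 37^2 mod 47 = 6
RHS: x^3 + 13 x + 10 = 35^3 + 13*35 + 10 mod 47 = 6
LHS = RHS

Yes, on the curve


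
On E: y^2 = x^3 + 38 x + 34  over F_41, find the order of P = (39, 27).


Compute successive multiples of P until we hit O:
  1P = (39, 27)
  2P = (12, 39)
  3P = (15, 17)
  4P = (37, 8)
  5P = (4, 39)
  6P = (2, 6)
  7P = (25, 2)
  8P = (26, 5)
  ... (continuing to 24P)
  24P = O

ord(P) = 24


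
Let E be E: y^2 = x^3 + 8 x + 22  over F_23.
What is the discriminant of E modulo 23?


4 a^3 + 27 b^2 = 4*8^3 + 27*22^2 = 2048 + 13068 = 15116
Delta = -16 * (15116) = -241856
Delta mod 23 = 12

Delta = 12 (mod 23)


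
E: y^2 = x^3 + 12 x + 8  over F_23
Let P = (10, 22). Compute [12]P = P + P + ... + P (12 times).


k = 12 = 1100_2 (binary, LSB first: 0011)
Double-and-add from P = (10, 22):
  bit 0 = 0: acc unchanged = O
  bit 1 = 0: acc unchanged = O
  bit 2 = 1: acc = O + (22, 15) = (22, 15)
  bit 3 = 1: acc = (22, 15) + (8, 15) = (16, 8)

12P = (16, 8)


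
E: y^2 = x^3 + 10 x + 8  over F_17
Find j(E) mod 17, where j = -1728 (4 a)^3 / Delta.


Delta = -16(4 a^3 + 27 b^2) mod 17 = 16
-1728 * (4 a)^3 = -1728 * (4*10)^3 mod 17 = 4
j = 4 * 16^(-1) mod 17 = 13

j = 13 (mod 17)


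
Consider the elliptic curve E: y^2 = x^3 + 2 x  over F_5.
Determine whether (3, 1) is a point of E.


Check whether y^2 = x^3 + 2 x + 0 (mod 5) for (x, y) = (3, 1).
LHS: y^2 = 1^2 mod 5 = 1
RHS: x^3 + 2 x + 0 = 3^3 + 2*3 + 0 mod 5 = 3
LHS != RHS

No, not on the curve


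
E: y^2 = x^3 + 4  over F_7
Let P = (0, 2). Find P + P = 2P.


Doubling: s = (3 x1^2 + a) / (2 y1)
s = (3*0^2 + 0) / (2*2) mod 7 = 0
x3 = s^2 - 2 x1 mod 7 = 0^2 - 2*0 = 0
y3 = s (x1 - x3) - y1 mod 7 = 0 * (0 - 0) - 2 = 5

2P = (0, 5)


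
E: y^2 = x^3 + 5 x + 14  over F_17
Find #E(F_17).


For each x in F_17, count y with y^2 = x^3 + 5 x + 14 mod 17:
  x = 2: RHS = 15, y in [7, 10]  -> 2 point(s)
  x = 4: RHS = 13, y in [8, 9]  -> 2 point(s)
  x = 7: RHS = 1, y in [1, 16]  -> 2 point(s)
  x = 12: RHS = 0, y in [0]  -> 1 point(s)
  x = 13: RHS = 15, y in [7, 10]  -> 2 point(s)
  x = 15: RHS = 13, y in [8, 9]  -> 2 point(s)
  x = 16: RHS = 8, y in [5, 12]  -> 2 point(s)
Affine points: 13. Add the point at infinity: total = 14.

#E(F_17) = 14


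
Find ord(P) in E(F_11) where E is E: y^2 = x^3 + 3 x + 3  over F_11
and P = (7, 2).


Compute successive multiples of P until we hit O:
  1P = (7, 2)
  2P = (9, 0)
  3P = (7, 9)
  4P = O

ord(P) = 4


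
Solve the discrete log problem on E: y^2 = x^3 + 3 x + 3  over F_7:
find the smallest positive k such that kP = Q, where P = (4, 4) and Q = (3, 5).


Enumerate multiples of P until we hit Q = (3, 5):
  1P = (4, 4)
  2P = (3, 5)
Match found at i = 2.

k = 2


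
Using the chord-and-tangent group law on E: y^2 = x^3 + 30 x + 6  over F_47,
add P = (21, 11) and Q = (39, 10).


P != Q, so use the chord formula.
s = (y2 - y1) / (x2 - x1) = (46) / (18) mod 47 = 13
x3 = s^2 - x1 - x2 mod 47 = 13^2 - 21 - 39 = 15
y3 = s (x1 - x3) - y1 mod 47 = 13 * (21 - 15) - 11 = 20

P + Q = (15, 20)


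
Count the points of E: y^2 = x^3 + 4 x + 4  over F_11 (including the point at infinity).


For each x in F_11, count y with y^2 = x^3 + 4 x + 4 mod 11:
  x = 0: RHS = 4, y in [2, 9]  -> 2 point(s)
  x = 1: RHS = 9, y in [3, 8]  -> 2 point(s)
  x = 2: RHS = 9, y in [3, 8]  -> 2 point(s)
  x = 7: RHS = 1, y in [1, 10]  -> 2 point(s)
  x = 8: RHS = 9, y in [3, 8]  -> 2 point(s)
Affine points: 10. Add the point at infinity: total = 11.

#E(F_11) = 11


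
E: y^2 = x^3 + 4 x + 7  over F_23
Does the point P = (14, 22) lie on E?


Check whether y^2 = x^3 + 4 x + 7 (mod 23) for (x, y) = (14, 22).
LHS: y^2 = 22^2 mod 23 = 1
RHS: x^3 + 4 x + 7 = 14^3 + 4*14 + 7 mod 23 = 1
LHS = RHS

Yes, on the curve


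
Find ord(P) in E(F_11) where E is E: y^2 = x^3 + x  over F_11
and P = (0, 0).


Compute successive multiples of P until we hit O:
  1P = (0, 0)
  2P = O

ord(P) = 2


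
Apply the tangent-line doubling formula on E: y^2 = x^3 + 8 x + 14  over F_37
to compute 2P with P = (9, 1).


Doubling: s = (3 x1^2 + a) / (2 y1)
s = (3*9^2 + 8) / (2*1) mod 37 = 33
x3 = s^2 - 2 x1 mod 37 = 33^2 - 2*9 = 35
y3 = s (x1 - x3) - y1 mod 37 = 33 * (9 - 35) - 1 = 29

2P = (35, 29)


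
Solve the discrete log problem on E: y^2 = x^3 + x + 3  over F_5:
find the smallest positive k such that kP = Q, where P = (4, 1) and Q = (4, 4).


Enumerate multiples of P until we hit Q = (4, 4):
  1P = (4, 1)
  2P = (1, 0)
  3P = (4, 4)
Match found at i = 3.

k = 3


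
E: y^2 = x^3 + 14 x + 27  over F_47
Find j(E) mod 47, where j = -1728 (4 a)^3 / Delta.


Delta = -16(4 a^3 + 27 b^2) mod 47 = 42
-1728 * (4 a)^3 = -1728 * (4*14)^3 mod 47 = 29
j = 29 * 42^(-1) mod 47 = 13

j = 13 (mod 47)


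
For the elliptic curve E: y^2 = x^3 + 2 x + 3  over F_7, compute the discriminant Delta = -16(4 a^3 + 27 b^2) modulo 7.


4 a^3 + 27 b^2 = 4*2^3 + 27*3^2 = 32 + 243 = 275
Delta = -16 * (275) = -4400
Delta mod 7 = 3

Delta = 3 (mod 7)


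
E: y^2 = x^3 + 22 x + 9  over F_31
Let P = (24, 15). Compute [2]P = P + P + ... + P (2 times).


k = 2 = 10_2 (binary, LSB first: 01)
Double-and-add from P = (24, 15):
  bit 0 = 0: acc unchanged = O
  bit 1 = 1: acc = O + (24, 16) = (24, 16)

2P = (24, 16)


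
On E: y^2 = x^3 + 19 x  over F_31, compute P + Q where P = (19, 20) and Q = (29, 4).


P != Q, so use the chord formula.
s = (y2 - y1) / (x2 - x1) = (15) / (10) mod 31 = 17
x3 = s^2 - x1 - x2 mod 31 = 17^2 - 19 - 29 = 24
y3 = s (x1 - x3) - y1 mod 31 = 17 * (19 - 24) - 20 = 19

P + Q = (24, 19)
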